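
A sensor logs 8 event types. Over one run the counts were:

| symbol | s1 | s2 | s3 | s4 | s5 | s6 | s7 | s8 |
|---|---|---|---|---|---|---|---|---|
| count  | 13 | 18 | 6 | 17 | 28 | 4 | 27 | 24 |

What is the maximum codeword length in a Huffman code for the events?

Merge the two lowest-weight nodes at each step:
merge s6(4) and s3(6): 10
merge 10 and s1(13): 23
merge s4(17) and s2(18): 35
merge 23 and s8(24): 47
merge s7(27) and s5(28): 55
merge 35 and 47: 82
merge 55 and 82: 137
The rarest symbols sit at the bottom; the longest codeword is 5 bits.

5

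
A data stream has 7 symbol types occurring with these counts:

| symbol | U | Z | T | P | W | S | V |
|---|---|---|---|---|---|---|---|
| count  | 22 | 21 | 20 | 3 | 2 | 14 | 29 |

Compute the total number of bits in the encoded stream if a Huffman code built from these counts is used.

Build the Huffman tree bottom-up:
W(2) + P(3) → 5
5 + S(14) → 19
19 + T(20) → 39
Z(21) + U(22) → 43
V(29) + 39 → 68
43 + 68 → 111
Total encoded bits = sum of merged weights = 5 + 19 + 39 + 43 + 68 + 111 = 285.

285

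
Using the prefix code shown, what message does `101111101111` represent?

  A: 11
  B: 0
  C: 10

Read left to right; each codeword is recognised as soon as it completes (prefix code):
  10→C | 11→A | 11→A | 10→C | 11→A | 11→A
Decoded message: CAACAA

CAACAA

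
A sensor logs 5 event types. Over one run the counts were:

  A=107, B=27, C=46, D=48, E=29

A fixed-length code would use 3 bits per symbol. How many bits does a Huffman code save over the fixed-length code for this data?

214

Fixed-length: 3 bits × 257 symbols = 771 bits.
Huffman merges:
B(27) + E(29) → 56
C(46) + D(48) → 94
56 + 94 → 150
A(107) + 150 → 257
Huffman total = 56 + 94 + 150 + 257 = 557 bits.
Saving = 771 − 557 = 214 bits.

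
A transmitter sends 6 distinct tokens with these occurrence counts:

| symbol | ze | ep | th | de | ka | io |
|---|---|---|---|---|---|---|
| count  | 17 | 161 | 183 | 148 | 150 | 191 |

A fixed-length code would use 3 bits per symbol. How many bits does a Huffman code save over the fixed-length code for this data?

Fixed-length: 3 bits × 850 symbols = 2550 bits.
Huffman merges:
combine ze(17), de(148) → 165
combine ka(150), ep(161) → 311
combine 165, th(183) → 348
combine io(191), 311 → 502
combine 348, 502 → 850
Huffman total = 165 + 311 + 348 + 502 + 850 = 2176 bits.
Saving = 2550 − 2176 = 374 bits.

374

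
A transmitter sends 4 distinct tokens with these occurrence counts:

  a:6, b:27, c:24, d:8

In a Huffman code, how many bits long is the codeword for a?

3

Repeatedly merge the two smallest:
merge a(6) and d(8): 14
merge 14 and c(24): 38
merge b(27) and 38: 65
a sits 3 levels below the root, so its codeword is 3 bits.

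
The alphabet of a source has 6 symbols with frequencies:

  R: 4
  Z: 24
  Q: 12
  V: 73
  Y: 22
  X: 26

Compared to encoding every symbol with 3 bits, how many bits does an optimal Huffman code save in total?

130

Fixed-length: 3 bits × 161 symbols = 483 bits.
Huffman merges:
R(4) + Q(12) → 16
16 + Y(22) → 38
Z(24) + X(26) → 50
38 + 50 → 88
V(73) + 88 → 161
Huffman total = 16 + 38 + 50 + 88 + 161 = 353 bits.
Saving = 483 − 353 = 130 bits.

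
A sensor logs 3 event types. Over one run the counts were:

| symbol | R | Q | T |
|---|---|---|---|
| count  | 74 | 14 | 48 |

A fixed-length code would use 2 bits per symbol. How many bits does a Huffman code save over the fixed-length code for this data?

Fixed-length: 2 bits × 136 symbols = 272 bits.
Huffman merges:
Q(14) + T(48) → 62
62 + R(74) → 136
Huffman total = 62 + 136 = 198 bits.
Saving = 272 − 198 = 74 bits.

74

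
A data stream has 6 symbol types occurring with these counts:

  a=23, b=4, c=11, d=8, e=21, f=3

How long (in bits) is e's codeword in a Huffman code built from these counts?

Build the tree from the bottom:
combine f(3), b(4) → 7
combine 7, d(8) → 15
combine c(11), 15 → 26
combine e(21), a(23) → 44
combine 26, 44 → 70
The subtree containing e is merged 2 times, so code length = 2.

2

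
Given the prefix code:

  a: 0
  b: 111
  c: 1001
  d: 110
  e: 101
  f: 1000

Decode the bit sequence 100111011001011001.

cddaec

Read left to right; each codeword is recognised as soon as it completes (prefix code):
  1001→c | 110→d | 110→d | 0→a | 101→e | 1001→c
Decoded message: cddaec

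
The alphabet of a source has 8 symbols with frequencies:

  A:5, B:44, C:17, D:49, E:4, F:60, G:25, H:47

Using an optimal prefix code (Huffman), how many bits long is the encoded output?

Merge the two smallest weights repeatedly:
merge E(4) and A(5): 9
merge 9 and C(17): 26
merge G(25) and 26: 51
merge B(44) and H(47): 91
merge D(49) and 51: 100
merge F(60) and 91: 151
merge 100 and 151: 251
Total encoded bits = sum of merged weights = 9 + 26 + 51 + 91 + 100 + 151 + 251 = 679.

679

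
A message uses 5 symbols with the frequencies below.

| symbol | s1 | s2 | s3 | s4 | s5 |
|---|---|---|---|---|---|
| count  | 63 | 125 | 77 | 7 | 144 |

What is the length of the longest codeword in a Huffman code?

3

Merge the two lowest-weight nodes at each step:
s4(7) + s1(63) → 70
70 + s3(77) → 147
s2(125) + s5(144) → 269
147 + 269 → 416
Maximum depth reached is 3.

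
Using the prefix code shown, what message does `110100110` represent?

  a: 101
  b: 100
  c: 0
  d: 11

dcbdc

Read left to right; each codeword is recognised as soon as it completes (prefix code):
  11→d | 0→c | 100→b | 11→d | 0→c
Decoded message: dcbdc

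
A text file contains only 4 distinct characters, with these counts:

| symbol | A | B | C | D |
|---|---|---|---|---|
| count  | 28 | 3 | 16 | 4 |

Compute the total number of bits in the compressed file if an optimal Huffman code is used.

81

Greedily combine the two least-frequent nodes:
combine B(3), D(4) → 7
combine 7, C(16) → 23
combine 23, A(28) → 51
The encoded length is the sum of every internal node's weight: 7 + 23 + 51 = 81 bits.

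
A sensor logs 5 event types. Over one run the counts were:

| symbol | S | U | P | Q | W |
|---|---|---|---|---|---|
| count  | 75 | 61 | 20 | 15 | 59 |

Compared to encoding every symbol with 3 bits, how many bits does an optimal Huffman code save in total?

Fixed-length: 3 bits × 230 symbols = 690 bits.
Huffman merges:
Q(15) + P(20) → 35
35 + W(59) → 94
U(61) + S(75) → 136
94 + 136 → 230
Huffman total = 35 + 94 + 136 + 230 = 495 bits.
Saving = 690 − 495 = 195 bits.

195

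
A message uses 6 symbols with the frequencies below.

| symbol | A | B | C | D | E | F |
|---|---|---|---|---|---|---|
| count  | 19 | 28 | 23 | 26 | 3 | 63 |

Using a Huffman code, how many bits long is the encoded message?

382

Merge the two smallest weights repeatedly:
merge E(3) and A(19): 22
merge 22 and C(23): 45
merge D(26) and B(28): 54
merge 45 and 54: 99
merge F(63) and 99: 162
The encoded length is the sum of every internal node's weight: 22 + 45 + 54 + 99 + 162 = 382 bits.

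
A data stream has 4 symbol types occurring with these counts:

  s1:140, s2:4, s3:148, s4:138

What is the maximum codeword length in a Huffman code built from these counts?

3

Merge the two lowest-weight nodes at each step:
combine s2(4), s4(138) → 142
combine s1(140), 142 → 282
combine s3(148), 282 → 430
The rarest symbols sit at the bottom; the longest codeword is 3 bits.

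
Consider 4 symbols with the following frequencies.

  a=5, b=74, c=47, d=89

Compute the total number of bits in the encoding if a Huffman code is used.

393

Build the Huffman tree bottom-up:
merge a(5) and c(47): 52
merge 52 and b(74): 126
merge d(89) and 126: 215
The encoded length is the sum of every internal node's weight: 52 + 126 + 215 = 393 bits.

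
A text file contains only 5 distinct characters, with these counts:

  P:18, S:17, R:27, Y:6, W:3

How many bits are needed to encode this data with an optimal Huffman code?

Build the Huffman tree bottom-up:
merge W(3) and Y(6): 9
merge 9 and S(17): 26
merge P(18) and 26: 44
merge R(27) and 44: 71
Each symbol's bit-cost is frequency × depth; summing gives 150 bits (equivalently 9 + 26 + 44 + 71).

150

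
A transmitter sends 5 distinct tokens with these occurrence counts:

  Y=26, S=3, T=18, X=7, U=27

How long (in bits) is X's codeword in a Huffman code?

Build the tree from the bottom:
merge S(3) and X(7): 10
merge 10 and T(18): 28
merge Y(26) and U(27): 53
merge 28 and 53: 81
The subtree containing X is merged 3 times, so code length = 3.

3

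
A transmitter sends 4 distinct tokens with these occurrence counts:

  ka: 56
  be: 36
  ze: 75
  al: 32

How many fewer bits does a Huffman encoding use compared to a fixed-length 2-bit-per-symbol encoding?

Fixed-length: 2 bits × 199 symbols = 398 bits.
Huffman merges:
merge al(32) and be(36): 68
merge ka(56) and 68: 124
merge ze(75) and 124: 199
Huffman total = 68 + 124 + 199 = 391 bits.
Saving = 398 − 391 = 7 bits.

7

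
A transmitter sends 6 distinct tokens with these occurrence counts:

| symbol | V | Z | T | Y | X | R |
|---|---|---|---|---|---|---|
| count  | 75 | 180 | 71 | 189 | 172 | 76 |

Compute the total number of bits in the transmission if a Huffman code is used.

1894

Build the Huffman tree bottom-up:
combine T(71), V(75) → 146
combine R(76), 146 → 222
combine X(172), Z(180) → 352
combine Y(189), 222 → 411
combine 352, 411 → 763
Total encoded bits = sum of merged weights = 146 + 222 + 352 + 411 + 763 = 1894.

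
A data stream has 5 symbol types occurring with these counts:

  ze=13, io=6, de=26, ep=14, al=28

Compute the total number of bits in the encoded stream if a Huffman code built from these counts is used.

Build the Huffman tree bottom-up:
merge io(6) and ze(13): 19
merge ep(14) and 19: 33
merge de(26) and al(28): 54
merge 33 and 54: 87
Total encoded bits = sum of merged weights = 19 + 33 + 54 + 87 = 193.

193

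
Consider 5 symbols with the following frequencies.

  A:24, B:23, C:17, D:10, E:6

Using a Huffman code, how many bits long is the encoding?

176

Build the Huffman tree bottom-up:
combine E(6), D(10) → 16
combine 16, C(17) → 33
combine B(23), A(24) → 47
combine 33, 47 → 80
Total encoded bits = sum of merged weights = 16 + 33 + 47 + 80 = 176.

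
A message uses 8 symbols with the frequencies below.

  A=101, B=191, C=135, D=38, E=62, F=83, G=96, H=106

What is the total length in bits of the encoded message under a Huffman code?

2345

Build the Huffman tree bottom-up:
combine D(38), E(62) → 100
combine F(83), G(96) → 179
combine 100, A(101) → 201
combine H(106), C(135) → 241
combine 179, B(191) → 370
combine 201, 241 → 442
combine 370, 442 → 812
Each symbol's bit-cost is frequency × depth; summing gives 2345 bits (equivalently 100 + 179 + 201 + 241 + 370 + 442 + 812).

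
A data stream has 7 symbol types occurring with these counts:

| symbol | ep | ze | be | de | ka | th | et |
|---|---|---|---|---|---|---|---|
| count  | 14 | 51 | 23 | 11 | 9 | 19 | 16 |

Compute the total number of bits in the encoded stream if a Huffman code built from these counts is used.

375

Merge the two smallest weights repeatedly:
merge ka(9) and de(11): 20
merge ep(14) and et(16): 30
merge th(19) and 20: 39
merge be(23) and 30: 53
merge 39 and ze(51): 90
merge 53 and 90: 143
The encoded length is the sum of every internal node's weight: 20 + 30 + 39 + 53 + 90 + 143 = 375 bits.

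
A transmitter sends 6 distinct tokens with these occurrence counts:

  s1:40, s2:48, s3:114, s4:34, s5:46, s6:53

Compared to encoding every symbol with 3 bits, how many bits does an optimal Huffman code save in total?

Fixed-length: 3 bits × 335 symbols = 1005 bits.
Huffman merges:
merge s4(34) and s1(40): 74
merge s5(46) and s2(48): 94
merge s6(53) and 74: 127
merge 94 and s3(114): 208
merge 127 and 208: 335
Huffman total = 74 + 94 + 127 + 208 + 335 = 838 bits.
Saving = 1005 − 838 = 167 bits.

167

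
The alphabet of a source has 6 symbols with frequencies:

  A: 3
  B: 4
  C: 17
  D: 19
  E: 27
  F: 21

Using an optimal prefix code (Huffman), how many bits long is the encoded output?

Merge the two smallest weights repeatedly:
combine A(3), B(4) → 7
combine 7, C(17) → 24
combine D(19), F(21) → 40
combine 24, E(27) → 51
combine 40, 51 → 91
Total encoded bits = sum of merged weights = 7 + 24 + 40 + 51 + 91 = 213.

213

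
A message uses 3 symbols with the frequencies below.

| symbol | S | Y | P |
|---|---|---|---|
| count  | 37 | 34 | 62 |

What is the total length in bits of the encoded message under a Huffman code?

204

Build the Huffman tree bottom-up:
combine Y(34), S(37) → 71
combine P(62), 71 → 133
Each symbol's bit-cost is frequency × depth; summing gives 204 bits (equivalently 71 + 133).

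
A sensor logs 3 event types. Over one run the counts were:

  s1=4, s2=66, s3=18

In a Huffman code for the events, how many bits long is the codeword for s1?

2

Build the tree from the bottom:
merge s1(4) and s3(18): 22
merge 22 and s2(66): 88
s1 sits 2 levels below the root, so its codeword is 2 bits.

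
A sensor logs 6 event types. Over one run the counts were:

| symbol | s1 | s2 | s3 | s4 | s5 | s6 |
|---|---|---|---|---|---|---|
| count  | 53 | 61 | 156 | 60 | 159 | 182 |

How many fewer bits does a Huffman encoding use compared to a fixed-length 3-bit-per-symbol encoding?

Fixed-length: 3 bits × 671 symbols = 2013 bits.
Huffman merges:
merge s1(53) and s4(60): 113
merge s2(61) and 113: 174
merge s3(156) and s5(159): 315
merge 174 and s6(182): 356
merge 315 and 356: 671
Huffman total = 113 + 174 + 315 + 356 + 671 = 1629 bits.
Saving = 2013 − 1629 = 384 bits.

384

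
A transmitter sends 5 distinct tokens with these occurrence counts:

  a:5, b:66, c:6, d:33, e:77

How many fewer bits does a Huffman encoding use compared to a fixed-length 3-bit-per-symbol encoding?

Fixed-length: 3 bits × 187 symbols = 561 bits.
Huffman merges:
combine a(5), c(6) → 11
combine 11, d(33) → 44
combine 44, b(66) → 110
combine e(77), 110 → 187
Huffman total = 11 + 44 + 110 + 187 = 352 bits.
Saving = 561 − 352 = 209 bits.

209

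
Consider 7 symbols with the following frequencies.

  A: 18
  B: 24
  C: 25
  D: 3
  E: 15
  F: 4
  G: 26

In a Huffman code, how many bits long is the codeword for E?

Repeatedly merge the two smallest:
merge D(3) and F(4): 7
merge 7 and E(15): 22
merge A(18) and 22: 40
merge B(24) and C(25): 49
merge G(26) and 40: 66
merge 49 and 66: 115
E's leaf is at depth 4, giving a 4-bit codeword.

4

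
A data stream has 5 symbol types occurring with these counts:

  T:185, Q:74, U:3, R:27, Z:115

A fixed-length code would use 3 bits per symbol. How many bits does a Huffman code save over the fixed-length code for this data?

455

Fixed-length: 3 bits × 404 symbols = 1212 bits.
Huffman merges:
merge U(3) and R(27): 30
merge 30 and Q(74): 104
merge 104 and Z(115): 219
merge T(185) and 219: 404
Huffman total = 30 + 104 + 219 + 404 = 757 bits.
Saving = 1212 − 757 = 455 bits.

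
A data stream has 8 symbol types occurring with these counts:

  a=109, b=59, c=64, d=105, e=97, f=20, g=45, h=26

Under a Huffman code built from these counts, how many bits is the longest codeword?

Merge the two lowest-weight nodes at each step:
f(20) + h(26) → 46
g(45) + 46 → 91
b(59) + c(64) → 123
91 + e(97) → 188
d(105) + a(109) → 214
123 + 188 → 311
214 + 311 → 525
The first pair merged (f, h) ends up deepest, at depth 5.

5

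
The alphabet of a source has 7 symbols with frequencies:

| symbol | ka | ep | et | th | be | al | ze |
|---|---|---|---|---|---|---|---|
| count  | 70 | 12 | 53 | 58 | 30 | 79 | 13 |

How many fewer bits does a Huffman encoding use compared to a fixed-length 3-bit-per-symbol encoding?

Fixed-length: 3 bits × 315 symbols = 945 bits.
Huffman merges:
ep(12) + ze(13) → 25
25 + be(30) → 55
et(53) + 55 → 108
th(58) + ka(70) → 128
al(79) + 108 → 187
128 + 187 → 315
Huffman total = 25 + 55 + 108 + 128 + 187 + 315 = 818 bits.
Saving = 945 − 818 = 127 bits.

127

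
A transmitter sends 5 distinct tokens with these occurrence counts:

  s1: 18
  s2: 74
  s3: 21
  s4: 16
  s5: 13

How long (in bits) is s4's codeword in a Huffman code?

Repeatedly merge the two smallest:
combine s5(13), s4(16) → 29
combine s1(18), s3(21) → 39
combine 29, 39 → 68
combine 68, s2(74) → 142
s4's leaf is at depth 3, giving a 3-bit codeword.

3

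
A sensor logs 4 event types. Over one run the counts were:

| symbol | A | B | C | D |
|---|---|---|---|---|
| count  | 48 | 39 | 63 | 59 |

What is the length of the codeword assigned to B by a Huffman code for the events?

Huffman merges, smallest pair first:
B(39) + A(48) → 87
D(59) + C(63) → 122
87 + 122 → 209
B's leaf is at depth 2, giving a 2-bit codeword.

2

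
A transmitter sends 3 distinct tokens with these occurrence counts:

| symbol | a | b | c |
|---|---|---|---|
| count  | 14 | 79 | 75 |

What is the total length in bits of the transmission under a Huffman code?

257

Build the Huffman tree bottom-up:
combine a(14), c(75) → 89
combine b(79), 89 → 168
The encoded length is the sum of every internal node's weight: 89 + 168 = 257 bits.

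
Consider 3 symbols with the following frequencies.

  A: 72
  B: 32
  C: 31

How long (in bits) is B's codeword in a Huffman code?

2

Repeatedly merge the two smallest:
combine C(31), B(32) → 63
combine 63, A(72) → 135
The subtree containing B is merged 2 times, so code length = 2.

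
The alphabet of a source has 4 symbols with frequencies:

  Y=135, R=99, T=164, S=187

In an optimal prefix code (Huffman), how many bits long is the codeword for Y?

Build the tree from the bottom:
R(99) + Y(135) → 234
T(164) + S(187) → 351
234 + 351 → 585
The subtree containing Y is merged 2 times, so code length = 2.

2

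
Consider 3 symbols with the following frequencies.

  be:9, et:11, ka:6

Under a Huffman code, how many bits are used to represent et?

1

Build the tree from the bottom:
combine ka(6), be(9) → 15
combine et(11), 15 → 26
et is merged only at the final step, so code length = 1.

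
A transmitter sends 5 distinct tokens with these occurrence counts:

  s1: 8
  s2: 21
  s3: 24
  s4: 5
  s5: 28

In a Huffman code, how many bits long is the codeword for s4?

Huffman merges, smallest pair first:
merge s4(5) and s1(8): 13
merge 13 and s2(21): 34
merge s3(24) and s5(28): 52
merge 34 and 52: 86
s4 sits 3 levels below the root, so its codeword is 3 bits.

3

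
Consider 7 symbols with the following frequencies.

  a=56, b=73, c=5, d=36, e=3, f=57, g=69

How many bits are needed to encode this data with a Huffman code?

750

Greedily combine the two least-frequent nodes:
merge e(3) and c(5): 8
merge 8 and d(36): 44
merge 44 and a(56): 100
merge f(57) and g(69): 126
merge b(73) and 100: 173
merge 126 and 173: 299
Each symbol's bit-cost is frequency × depth; summing gives 750 bits (equivalently 8 + 44 + 100 + 126 + 173 + 299).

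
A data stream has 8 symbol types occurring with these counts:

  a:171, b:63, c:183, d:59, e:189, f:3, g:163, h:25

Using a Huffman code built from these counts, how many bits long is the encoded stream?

Merge the two smallest weights repeatedly:
f(3) + h(25) → 28
28 + d(59) → 87
b(63) + 87 → 150
150 + g(163) → 313
a(171) + c(183) → 354
e(189) + 313 → 502
354 + 502 → 856
Total encoded bits = sum of merged weights = 28 + 87 + 150 + 313 + 354 + 502 + 856 = 2290.

2290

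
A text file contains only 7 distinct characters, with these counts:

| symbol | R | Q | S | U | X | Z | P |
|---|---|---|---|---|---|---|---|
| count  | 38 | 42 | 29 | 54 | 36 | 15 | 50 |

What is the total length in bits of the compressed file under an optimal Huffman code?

732

Build the Huffman tree bottom-up:
merge Z(15) and S(29): 44
merge X(36) and R(38): 74
merge Q(42) and 44: 86
merge P(50) and U(54): 104
merge 74 and 86: 160
merge 104 and 160: 264
The encoded length is the sum of every internal node's weight: 44 + 74 + 86 + 104 + 160 + 264 = 732 bits.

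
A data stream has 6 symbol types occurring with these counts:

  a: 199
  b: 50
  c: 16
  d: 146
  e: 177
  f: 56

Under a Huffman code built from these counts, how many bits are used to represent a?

Repeatedly merge the two smallest:
merge c(16) and b(50): 66
merge f(56) and 66: 122
merge 122 and d(146): 268
merge e(177) and a(199): 376
merge 268 and 376: 644
a sits 2 levels below the root, so its codeword is 2 bits.

2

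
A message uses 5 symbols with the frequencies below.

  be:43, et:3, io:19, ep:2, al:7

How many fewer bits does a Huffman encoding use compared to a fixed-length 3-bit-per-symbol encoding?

100

Fixed-length: 3 bits × 74 symbols = 222 bits.
Huffman merges:
ep(2) + et(3) → 5
5 + al(7) → 12
12 + io(19) → 31
31 + be(43) → 74
Huffman total = 5 + 12 + 31 + 74 = 122 bits.
Saving = 222 − 122 = 100 bits.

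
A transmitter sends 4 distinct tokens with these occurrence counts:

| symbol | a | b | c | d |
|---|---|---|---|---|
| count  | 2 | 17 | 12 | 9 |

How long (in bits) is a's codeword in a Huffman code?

3

Repeatedly merge the two smallest:
a(2) + d(9) → 11
11 + c(12) → 23
b(17) + 23 → 40
a sits 3 levels below the root, so its codeword is 3 bits.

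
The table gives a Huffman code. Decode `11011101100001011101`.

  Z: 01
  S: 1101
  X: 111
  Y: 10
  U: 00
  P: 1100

SSYUZZS

Read left to right; each codeword is recognised as soon as it completes (prefix code):
  1101→S | 1101→S | 10→Y | 00→U | 01→Z | 01→Z | 1101→S
Decoded message: SSYUZZS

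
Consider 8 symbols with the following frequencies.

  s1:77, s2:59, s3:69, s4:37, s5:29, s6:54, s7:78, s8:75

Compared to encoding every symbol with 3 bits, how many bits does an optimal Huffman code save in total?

12

Fixed-length: 3 bits × 478 symbols = 1434 bits.
Huffman merges:
merge s5(29) and s4(37): 66
merge s6(54) and s2(59): 113
merge 66 and s3(69): 135
merge s8(75) and s1(77): 152
merge s7(78) and 113: 191
merge 135 and 152: 287
merge 191 and 287: 478
Huffman total = 66 + 113 + 135 + 152 + 191 + 287 + 478 = 1422 bits.
Saving = 1434 − 1422 = 12 bits.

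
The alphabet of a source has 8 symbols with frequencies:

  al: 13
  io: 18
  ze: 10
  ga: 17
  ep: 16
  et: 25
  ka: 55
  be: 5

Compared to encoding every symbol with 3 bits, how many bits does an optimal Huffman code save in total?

Fixed-length: 3 bits × 159 symbols = 477 bits.
Huffman merges:
be(5) + ze(10) → 15
al(13) + 15 → 28
ep(16) + ga(17) → 33
io(18) + et(25) → 43
28 + 33 → 61
43 + ka(55) → 98
61 + 98 → 159
Huffman total = 15 + 28 + 33 + 43 + 61 + 98 + 159 = 437 bits.
Saving = 477 − 437 = 40 bits.

40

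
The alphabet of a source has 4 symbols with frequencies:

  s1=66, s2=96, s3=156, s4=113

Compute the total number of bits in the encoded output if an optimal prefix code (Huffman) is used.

862

Build the Huffman tree bottom-up:
merge s1(66) and s2(96): 162
merge s4(113) and s3(156): 269
merge 162 and 269: 431
The encoded length is the sum of every internal node's weight: 162 + 269 + 431 = 862 bits.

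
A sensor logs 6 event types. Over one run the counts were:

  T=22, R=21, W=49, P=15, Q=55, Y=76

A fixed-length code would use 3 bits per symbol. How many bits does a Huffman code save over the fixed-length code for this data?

144

Fixed-length: 3 bits × 238 symbols = 714 bits.
Huffman merges:
merge P(15) and R(21): 36
merge T(22) and 36: 58
merge W(49) and Q(55): 104
merge 58 and Y(76): 134
merge 104 and 134: 238
Huffman total = 36 + 58 + 104 + 134 + 238 = 570 bits.
Saving = 714 − 570 = 144 bits.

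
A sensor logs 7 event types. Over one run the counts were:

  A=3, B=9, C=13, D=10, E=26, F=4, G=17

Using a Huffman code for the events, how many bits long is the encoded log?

Merge the two smallest weights repeatedly:
merge A(3) and F(4): 7
merge 7 and B(9): 16
merge D(10) and C(13): 23
merge 16 and G(17): 33
merge 23 and E(26): 49
merge 33 and 49: 82
Each symbol's bit-cost is frequency × depth; summing gives 210 bits (equivalently 7 + 16 + 23 + 33 + 49 + 82).

210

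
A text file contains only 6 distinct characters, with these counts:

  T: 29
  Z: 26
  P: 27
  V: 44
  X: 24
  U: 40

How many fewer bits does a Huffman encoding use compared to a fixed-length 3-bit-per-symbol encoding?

Fixed-length: 3 bits × 190 symbols = 570 bits.
Huffman merges:
merge X(24) and Z(26): 50
merge P(27) and T(29): 56
merge U(40) and V(44): 84
merge 50 and 56: 106
merge 84 and 106: 190
Huffman total = 50 + 56 + 84 + 106 + 190 = 486 bits.
Saving = 570 − 486 = 84 bits.

84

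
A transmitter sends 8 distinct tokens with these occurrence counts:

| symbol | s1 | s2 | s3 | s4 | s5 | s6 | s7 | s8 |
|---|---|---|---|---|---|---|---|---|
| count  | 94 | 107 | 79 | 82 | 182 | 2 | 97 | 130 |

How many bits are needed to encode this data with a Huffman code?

2218

Greedily combine the two least-frequent nodes:
s6(2) + s3(79) → 81
81 + s4(82) → 163
s1(94) + s7(97) → 191
s2(107) + s8(130) → 237
163 + s5(182) → 345
191 + 237 → 428
345 + 428 → 773
Total encoded bits = sum of merged weights = 81 + 163 + 191 + 237 + 345 + 428 + 773 = 2218.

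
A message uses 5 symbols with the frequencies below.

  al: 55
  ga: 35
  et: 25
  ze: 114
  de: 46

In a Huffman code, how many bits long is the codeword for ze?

1

Repeatedly merge the two smallest:
combine et(25), ga(35) → 60
combine de(46), al(55) → 101
combine 60, 101 → 161
combine ze(114), 161 → 275
ze is a child of the root — depth 1, so its codeword is a single bit.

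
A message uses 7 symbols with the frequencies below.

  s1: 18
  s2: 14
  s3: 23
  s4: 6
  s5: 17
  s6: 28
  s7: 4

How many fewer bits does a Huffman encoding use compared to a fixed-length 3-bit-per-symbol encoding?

Fixed-length: 3 bits × 110 symbols = 330 bits.
Huffman merges:
s7(4) + s4(6) → 10
10 + s2(14) → 24
s5(17) + s1(18) → 35
s3(23) + 24 → 47
s6(28) + 35 → 63
47 + 63 → 110
Huffman total = 10 + 24 + 35 + 47 + 63 + 110 = 289 bits.
Saving = 330 − 289 = 41 bits.

41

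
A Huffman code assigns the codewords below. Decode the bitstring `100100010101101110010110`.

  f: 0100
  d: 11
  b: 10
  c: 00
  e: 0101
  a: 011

bfeaabeb

Read left to right; each codeword is recognised as soon as it completes (prefix code):
  10→b | 0100→f | 0101→e | 011→a | 011→a | 10→b | 0101→e | 10→b
Decoded message: bfeaabeb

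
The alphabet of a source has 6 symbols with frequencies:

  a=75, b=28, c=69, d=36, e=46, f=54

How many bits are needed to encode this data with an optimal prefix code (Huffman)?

Merge the two smallest weights repeatedly:
merge b(28) and d(36): 64
merge e(46) and f(54): 100
merge 64 and c(69): 133
merge a(75) and 100: 175
merge 133 and 175: 308
Each symbol's bit-cost is frequency × depth; summing gives 780 bits (equivalently 64 + 100 + 133 + 175 + 308).

780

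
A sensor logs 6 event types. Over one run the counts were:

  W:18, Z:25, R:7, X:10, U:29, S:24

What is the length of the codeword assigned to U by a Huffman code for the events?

Repeatedly merge the two smallest:
R(7) + X(10) → 17
17 + W(18) → 35
S(24) + Z(25) → 49
U(29) + 35 → 64
49 + 64 → 113
U's leaf is at depth 2, giving a 2-bit codeword.

2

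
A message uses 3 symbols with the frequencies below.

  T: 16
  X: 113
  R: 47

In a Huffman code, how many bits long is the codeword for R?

2

Huffman merges, smallest pair first:
merge T(16) and R(47): 63
merge 63 and X(113): 176
R sits 2 levels below the root, so its codeword is 2 bits.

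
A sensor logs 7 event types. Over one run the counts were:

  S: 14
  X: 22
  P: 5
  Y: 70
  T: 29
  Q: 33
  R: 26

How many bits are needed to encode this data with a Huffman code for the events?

513

Build the Huffman tree bottom-up:
P(5) + S(14) → 19
19 + X(22) → 41
R(26) + T(29) → 55
Q(33) + 41 → 74
55 + Y(70) → 125
74 + 125 → 199
Each symbol's bit-cost is frequency × depth; summing gives 513 bits (equivalently 19 + 41 + 55 + 74 + 125 + 199).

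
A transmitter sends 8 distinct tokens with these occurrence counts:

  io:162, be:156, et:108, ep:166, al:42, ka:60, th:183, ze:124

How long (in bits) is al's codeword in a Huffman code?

Repeatedly merge the two smallest:
al(42) + ka(60) → 102
102 + et(108) → 210
ze(124) + be(156) → 280
io(162) + ep(166) → 328
th(183) + 210 → 393
280 + 328 → 608
393 + 608 → 1001
The subtree containing al is merged 4 times, so code length = 4.

4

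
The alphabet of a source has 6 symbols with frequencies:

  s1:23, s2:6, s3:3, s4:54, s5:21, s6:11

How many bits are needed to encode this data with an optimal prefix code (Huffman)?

Greedily combine the two least-frequent nodes:
combine s3(3), s2(6) → 9
combine 9, s6(11) → 20
combine 20, s5(21) → 41
combine s1(23), 41 → 64
combine s4(54), 64 → 118
Total encoded bits = sum of merged weights = 9 + 20 + 41 + 64 + 118 = 252.

252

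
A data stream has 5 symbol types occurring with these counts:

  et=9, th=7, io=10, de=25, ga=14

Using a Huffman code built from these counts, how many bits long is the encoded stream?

Greedily combine the two least-frequent nodes:
combine th(7), et(9) → 16
combine io(10), ga(14) → 24
combine 16, 24 → 40
combine de(25), 40 → 65
The encoded length is the sum of every internal node's weight: 16 + 24 + 40 + 65 = 145 bits.

145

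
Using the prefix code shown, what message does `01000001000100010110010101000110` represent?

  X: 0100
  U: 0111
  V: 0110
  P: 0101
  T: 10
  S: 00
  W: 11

Read left to right; each codeword is recognised as soon as it completes (prefix code):
  0100→X | 00→S | 0100→X | 0100→X | 0101→P | 10→T | 0101→P | 0100→X | 0110→V
Decoded message: XSXXPTPXV

XSXXPTPXV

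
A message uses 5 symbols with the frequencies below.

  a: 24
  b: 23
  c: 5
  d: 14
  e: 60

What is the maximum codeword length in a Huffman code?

Merge the two lowest-weight nodes at each step:
c(5) + d(14) → 19
19 + b(23) → 42
a(24) + 42 → 66
e(60) + 66 → 126
The rarest symbols sit at the bottom; the longest codeword is 4 bits.

4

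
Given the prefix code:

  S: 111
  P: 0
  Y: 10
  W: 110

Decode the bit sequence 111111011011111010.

SSPWSWY

Read left to right; each codeword is recognised as soon as it completes (prefix code):
  111→S | 111→S | 0→P | 110→W | 111→S | 110→W | 10→Y
Decoded message: SSPWSWY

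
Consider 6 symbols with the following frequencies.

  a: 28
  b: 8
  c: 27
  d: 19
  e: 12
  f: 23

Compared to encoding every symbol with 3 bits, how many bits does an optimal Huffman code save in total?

Fixed-length: 3 bits × 117 symbols = 351 bits.
Huffman merges:
b(8) + e(12) → 20
d(19) + 20 → 39
f(23) + c(27) → 50
a(28) + 39 → 67
50 + 67 → 117
Huffman total = 20 + 39 + 50 + 67 + 117 = 293 bits.
Saving = 351 − 293 = 58 bits.

58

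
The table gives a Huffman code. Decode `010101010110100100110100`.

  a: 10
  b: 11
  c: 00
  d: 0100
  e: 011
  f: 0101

Read left to right; each codeword is recognised as soon as it completes (prefix code):
  0101→f | 0101→f | 011→e | 0100→d | 10→a | 011→e | 0100→d
Decoded message: ffedaed

ffedaed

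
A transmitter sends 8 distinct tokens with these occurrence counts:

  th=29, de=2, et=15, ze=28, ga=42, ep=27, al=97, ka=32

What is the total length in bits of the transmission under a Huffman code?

736

Build the Huffman tree bottom-up:
merge de(2) and et(15): 17
merge 17 and ep(27): 44
merge ze(28) and th(29): 57
merge ka(32) and ga(42): 74
merge 44 and 57: 101
merge 74 and al(97): 171
merge 101 and 171: 272
Total encoded bits = sum of merged weights = 17 + 44 + 57 + 74 + 101 + 171 + 272 = 736.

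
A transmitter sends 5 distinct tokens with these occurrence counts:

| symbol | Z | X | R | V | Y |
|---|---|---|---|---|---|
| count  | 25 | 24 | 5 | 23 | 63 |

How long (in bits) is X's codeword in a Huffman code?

Huffman merges, smallest pair first:
R(5) + V(23) → 28
X(24) + Z(25) → 49
28 + 49 → 77
Y(63) + 77 → 140
X sits 3 levels below the root, so its codeword is 3 bits.

3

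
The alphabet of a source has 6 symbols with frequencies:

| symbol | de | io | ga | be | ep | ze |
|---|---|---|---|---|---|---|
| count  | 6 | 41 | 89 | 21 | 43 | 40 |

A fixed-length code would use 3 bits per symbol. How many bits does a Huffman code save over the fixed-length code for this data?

151

Fixed-length: 3 bits × 240 symbols = 720 bits.
Huffman merges:
merge de(6) and be(21): 27
merge 27 and ze(40): 67
merge io(41) and ep(43): 84
merge 67 and 84: 151
merge ga(89) and 151: 240
Huffman total = 27 + 67 + 84 + 151 + 240 = 569 bits.
Saving = 720 − 569 = 151 bits.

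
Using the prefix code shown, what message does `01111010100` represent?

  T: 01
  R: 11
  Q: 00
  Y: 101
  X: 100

Read left to right; each codeword is recognised as soon as it completes (prefix code):
  01→T | 11→R | 101→Y | 01→T | 00→Q
Decoded message: TRYTQ

TRYTQ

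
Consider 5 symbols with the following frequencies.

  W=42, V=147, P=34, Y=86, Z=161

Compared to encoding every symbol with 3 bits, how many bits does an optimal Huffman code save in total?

394

Fixed-length: 3 bits × 470 symbols = 1410 bits.
Huffman merges:
combine P(34), W(42) → 76
combine 76, Y(86) → 162
combine V(147), Z(161) → 308
combine 162, 308 → 470
Huffman total = 76 + 162 + 308 + 470 = 1016 bits.
Saving = 1410 − 1016 = 394 bits.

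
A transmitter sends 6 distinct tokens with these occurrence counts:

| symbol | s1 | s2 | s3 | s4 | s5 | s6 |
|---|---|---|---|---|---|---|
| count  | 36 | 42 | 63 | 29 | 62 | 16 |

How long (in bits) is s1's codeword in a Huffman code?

3

Build the tree from the bottom:
merge s6(16) and s4(29): 45
merge s1(36) and s2(42): 78
merge 45 and s5(62): 107
merge s3(63) and 78: 141
merge 107 and 141: 248
s1 sits 3 levels below the root, so its codeword is 3 bits.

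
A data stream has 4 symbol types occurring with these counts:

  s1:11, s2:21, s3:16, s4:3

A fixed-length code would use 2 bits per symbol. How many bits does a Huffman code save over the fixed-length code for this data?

Fixed-length: 2 bits × 51 symbols = 102 bits.
Huffman merges:
merge s4(3) and s1(11): 14
merge 14 and s3(16): 30
merge s2(21) and 30: 51
Huffman total = 14 + 30 + 51 = 95 bits.
Saving = 102 − 95 = 7 bits.

7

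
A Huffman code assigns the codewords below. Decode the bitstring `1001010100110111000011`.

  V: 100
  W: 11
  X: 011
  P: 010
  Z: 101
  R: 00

VZPXXVRW

Read left to right; each codeword is recognised as soon as it completes (prefix code):
  100→V | 101→Z | 010→P | 011→X | 011→X | 100→V | 00→R | 11→W
Decoded message: VZPXXVRW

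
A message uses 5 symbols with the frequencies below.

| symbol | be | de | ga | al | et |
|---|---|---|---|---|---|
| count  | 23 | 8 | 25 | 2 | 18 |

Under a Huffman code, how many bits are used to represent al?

Repeatedly merge the two smallest:
combine al(2), de(8) → 10
combine 10, et(18) → 28
combine be(23), ga(25) → 48
combine 28, 48 → 76
al's leaf is at depth 3, giving a 3-bit codeword.

3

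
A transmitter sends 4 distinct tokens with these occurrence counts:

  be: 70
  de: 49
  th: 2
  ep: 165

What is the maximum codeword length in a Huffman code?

Merge the two lowest-weight nodes at each step:
merge th(2) and de(49): 51
merge 51 and be(70): 121
merge 121 and ep(165): 286
The first pair merged (th, de) ends up deepest, at depth 3.

3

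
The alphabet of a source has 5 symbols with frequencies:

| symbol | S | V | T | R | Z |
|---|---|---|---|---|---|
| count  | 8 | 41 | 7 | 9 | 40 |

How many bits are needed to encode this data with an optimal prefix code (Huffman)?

208

Merge the two smallest weights repeatedly:
merge T(7) and S(8): 15
merge R(9) and 15: 24
merge 24 and Z(40): 64
merge V(41) and 64: 105
The encoded length is the sum of every internal node's weight: 15 + 24 + 64 + 105 = 208 bits.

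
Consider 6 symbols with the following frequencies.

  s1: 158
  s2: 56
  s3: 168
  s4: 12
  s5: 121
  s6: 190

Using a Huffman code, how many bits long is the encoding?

Build the Huffman tree bottom-up:
merge s4(12) and s2(56): 68
merge 68 and s5(121): 189
merge s1(158) and s3(168): 326
merge 189 and s6(190): 379
merge 326 and 379: 705
Each symbol's bit-cost is frequency × depth; summing gives 1667 bits (equivalently 68 + 189 + 326 + 379 + 705).

1667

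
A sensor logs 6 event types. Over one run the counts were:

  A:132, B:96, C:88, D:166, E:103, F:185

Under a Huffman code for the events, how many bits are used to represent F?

2

Repeatedly merge the two smallest:
merge C(88) and B(96): 184
merge E(103) and A(132): 235
merge D(166) and 184: 350
merge F(185) and 235: 420
merge 350 and 420: 770
The subtree containing F is merged 2 times, so code length = 2.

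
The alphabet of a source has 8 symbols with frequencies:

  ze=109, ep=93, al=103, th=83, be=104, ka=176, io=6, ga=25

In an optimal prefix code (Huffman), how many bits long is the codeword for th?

Repeatedly merge the two smallest:
combine io(6), ga(25) → 31
combine 31, th(83) → 114
combine ep(93), al(103) → 196
combine be(104), ze(109) → 213
combine 114, ka(176) → 290
combine 196, 213 → 409
combine 290, 409 → 699
The subtree containing th is merged 3 times, so code length = 3.

3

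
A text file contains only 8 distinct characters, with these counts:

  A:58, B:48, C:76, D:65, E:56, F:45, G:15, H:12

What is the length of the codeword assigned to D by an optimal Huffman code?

Build the tree from the bottom:
combine H(12), G(15) → 27
combine 27, F(45) → 72
combine B(48), E(56) → 104
combine A(58), D(65) → 123
combine 72, C(76) → 148
combine 104, 123 → 227
combine 148, 227 → 375
D's leaf is at depth 3, giving a 3-bit codeword.

3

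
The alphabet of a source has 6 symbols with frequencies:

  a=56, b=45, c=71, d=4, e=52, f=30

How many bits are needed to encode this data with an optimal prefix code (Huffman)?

Build the Huffman tree bottom-up:
combine d(4), f(30) → 34
combine 34, b(45) → 79
combine e(52), a(56) → 108
combine c(71), 79 → 150
combine 108, 150 → 258
The encoded length is the sum of every internal node's weight: 34 + 79 + 108 + 150 + 258 = 629 bits.

629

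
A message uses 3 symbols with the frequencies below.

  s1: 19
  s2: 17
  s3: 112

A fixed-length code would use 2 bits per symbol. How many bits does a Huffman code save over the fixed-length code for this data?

Fixed-length: 2 bits × 148 symbols = 296 bits.
Huffman merges:
merge s2(17) and s1(19): 36
merge 36 and s3(112): 148
Huffman total = 36 + 148 = 184 bits.
Saving = 296 − 184 = 112 bits.

112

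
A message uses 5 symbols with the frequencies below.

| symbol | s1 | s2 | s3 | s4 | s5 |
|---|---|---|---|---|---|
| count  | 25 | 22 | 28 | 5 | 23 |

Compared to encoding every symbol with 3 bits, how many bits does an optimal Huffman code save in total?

Fixed-length: 3 bits × 103 symbols = 309 bits.
Huffman merges:
merge s4(5) and s2(22): 27
merge s5(23) and s1(25): 48
merge 27 and s3(28): 55
merge 48 and 55: 103
Huffman total = 27 + 48 + 55 + 103 = 233 bits.
Saving = 309 − 233 = 76 bits.

76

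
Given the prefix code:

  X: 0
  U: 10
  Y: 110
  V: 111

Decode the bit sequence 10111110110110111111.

Read left to right; each codeword is recognised as soon as it completes (prefix code):
  10→U | 111→V | 110→Y | 110→Y | 110→Y | 111→V | 111→V
Decoded message: UVYYYVV

UVYYYVV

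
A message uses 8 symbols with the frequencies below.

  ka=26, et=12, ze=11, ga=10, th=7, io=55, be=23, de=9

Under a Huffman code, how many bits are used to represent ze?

4

Repeatedly merge the two smallest:
merge th(7) and de(9): 16
merge ga(10) and ze(11): 21
merge et(12) and 16: 28
merge 21 and be(23): 44
merge ka(26) and 28: 54
merge 44 and 54: 98
merge io(55) and 98: 153
The subtree containing ze is merged 4 times, so code length = 4.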